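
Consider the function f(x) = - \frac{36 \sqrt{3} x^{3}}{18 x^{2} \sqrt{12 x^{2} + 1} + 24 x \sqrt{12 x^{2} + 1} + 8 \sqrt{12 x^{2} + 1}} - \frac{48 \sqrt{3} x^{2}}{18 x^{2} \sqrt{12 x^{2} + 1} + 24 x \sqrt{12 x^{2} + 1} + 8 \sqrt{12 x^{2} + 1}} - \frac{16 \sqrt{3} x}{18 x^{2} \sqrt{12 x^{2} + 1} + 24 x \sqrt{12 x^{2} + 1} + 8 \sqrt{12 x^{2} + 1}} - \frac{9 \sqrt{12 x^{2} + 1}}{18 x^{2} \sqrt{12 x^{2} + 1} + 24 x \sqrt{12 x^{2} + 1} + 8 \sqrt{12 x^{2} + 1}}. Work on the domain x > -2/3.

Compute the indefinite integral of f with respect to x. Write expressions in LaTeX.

The integrand splits into summands that can be handled one at a time.
Check: d/dx[- \frac{\sqrt{4 x^{2} + \frac{1}{3}}}{2} + \frac{3}{2 \left(3 x + 2\right)}] = \frac{- 36 \sqrt{3} x^{3} - 48 \sqrt{3} x^{2} - 16 \sqrt{3} x - 9 \sqrt{12 x^{2} + 1}}{18 x^{2} \sqrt{12 x^{2} + 1} + 24 x \sqrt{12 x^{2} + 1} + 8 \sqrt{12 x^{2} + 1}}, which equals f(x).

F(x) = - \frac{\sqrt{4 x^{2} + \frac{1}{3}}}{2} + \frac{3}{2 \left(3 x + 2\right)} + C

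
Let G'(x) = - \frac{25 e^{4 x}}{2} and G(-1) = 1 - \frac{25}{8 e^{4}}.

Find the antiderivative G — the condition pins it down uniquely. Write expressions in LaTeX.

G(x) = - \frac{25 e^{4 x} - 8}{8}

Any candidate G(x) must reproduce the stated G'(x) exactly.
A general antiderivative is - \frac{25 e^{4 x}}{8} + C.
The condition gives C = 1 - \frac{25}{8 e^{4}} - (- \frac{25}{8 e^{4}}) = 1.
So G(x) = - \frac{25 e^{4 x} - 8}{8}.
Check: d/dx[- \frac{25 e^{4 x} - 8}{8}] = - \frac{25 e^{4 x}}{2} = G'(x).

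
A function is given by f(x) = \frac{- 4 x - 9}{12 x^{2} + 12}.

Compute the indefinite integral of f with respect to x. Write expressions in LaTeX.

An antiderivative F(x) passes only if d/dx[F] lands on f(x) exactly.
Check: d/dx[\frac{- 2 \log{\left(x^{2} + 1 \right)} - 9 \operatorname{atan}{\left(x \right)}}{12}] = \frac{- 4 x - 9}{12 x^{2} + 12} = f(x).

F(x) = \frac{- 2 \log{\left(x^{2} + 1 \right)} - 9 \operatorname{atan}{\left(x \right)}}{12} + C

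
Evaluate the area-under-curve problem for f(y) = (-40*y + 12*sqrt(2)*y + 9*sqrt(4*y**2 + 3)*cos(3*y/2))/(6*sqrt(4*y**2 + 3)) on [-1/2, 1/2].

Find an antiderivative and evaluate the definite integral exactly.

Whatever form F(y) takes, F'(y) = f(y) is non-negotiable.
F(y) = sqrt(2*y**2 + 3/2) - 5*sqrt(4*y**2 + 3)/3 + sin(3*y/2) is an antiderivative of f.
Check: d/dy[sqrt(2*y**2 + 3/2) - 5*sqrt(4*y**2 + 3)/3 + sin(3*y/2)] = (-40*y + 12*sqrt(2)*y + 9*sqrt(4*y**2 + 3)*cos(3*y/2))/(6*sqrt(4*y**2 + 3)) = f(y).
F(1/2) = -10/3 + sin(3/4) + sqrt(2); F(-1/2) = -10/3 - sin(3/4) + sqrt(2).
Integral = F(1/2) - F(-1/2) = 2*sin(3/4).

Antiderivative: F(y) = sqrt(2*y**2 + 3/2) - 5*sqrt(4*y**2 + 3)/3 + sin(3*y/2); value = 2*sin(3/4)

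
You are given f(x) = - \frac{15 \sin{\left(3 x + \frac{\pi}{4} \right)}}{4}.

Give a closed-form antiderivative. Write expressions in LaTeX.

An antiderivative is F(x) = \frac{5 \cos{\left(3 x + \frac{\pi}{4} \right)}}{4}.

Recover f(x) by differentiating a candidate F(x); any mismatch rules it out.
Check: d/dx[\frac{5 \cos{\left(3 x + \frac{\pi}{4} \right)}}{4}] = - \frac{15 \sin{\left(3 x + \frac{\pi}{4} \right)}}{4} = f(x).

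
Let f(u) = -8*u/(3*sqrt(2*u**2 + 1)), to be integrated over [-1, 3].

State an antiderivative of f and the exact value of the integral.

Antiderivative: F(u) = -4*sqrt(2*u**2 + 1)/3; value = -4*sqrt(19)/3 + 4*sqrt(3)/3

f matches the chain-rule pattern g'(h)*h' with inner function h(u) = 2*u**2 + 1; substituting w = h(u) collapses the integral.
F(u) = -4*sqrt(2*u**2 + 1)/3 is an antiderivative of f.
Check: d/du[-4*sqrt(2*u**2 + 1)/3] = -8*u/(3*sqrt(2*u**2 + 1)) = f(u).
F(3) = -4*sqrt(19)/3; F(-1) = -4*sqrt(3)/3.
Integral = F(3) - F(-1) = -4*sqrt(19)/3 + 4*sqrt(3)/3.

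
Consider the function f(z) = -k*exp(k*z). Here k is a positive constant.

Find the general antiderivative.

F(z) = -exp(k*z) + C

Whatever form F(z) takes, F'(z) = f(z) is non-negotiable.
Check: d/dz[-exp(k*z)] = -k*exp(k*z) = f(z).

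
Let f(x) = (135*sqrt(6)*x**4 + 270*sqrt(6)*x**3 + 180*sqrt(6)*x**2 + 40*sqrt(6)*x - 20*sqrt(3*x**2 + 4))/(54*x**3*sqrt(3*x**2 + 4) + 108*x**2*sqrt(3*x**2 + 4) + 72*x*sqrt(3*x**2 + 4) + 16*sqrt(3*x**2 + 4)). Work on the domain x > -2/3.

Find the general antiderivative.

Check any antiderivative F(x) by computing F'(x) and comparing it with f(x).
Check: d/dx[(45*sqrt(6)*x**2*sqrt(3*x**2 + 4) + 60*sqrt(6)*x*sqrt(3*x**2 + 4) + 20*sqrt(6)*sqrt(3*x**2 + 4) + 10)/(54*x**2 + 72*x + 24)] = (135*sqrt(6)*x**4 + 270*sqrt(6)*x**3 + 180*sqrt(6)*x**2 + 40*sqrt(6)*x - 20*sqrt(3*x**2 + 4))/(54*x**3*sqrt(3*x**2 + 4) + 108*x**2*sqrt(3*x**2 + 4) + 72*x*sqrt(3*x**2 + 4) + 16*sqrt(3*x**2 + 4)) = f(x).

F(x) = (45*sqrt(6)*x**2*sqrt(3*x**2 + 4) + 60*sqrt(6)*x*sqrt(3*x**2 + 4) + 20*sqrt(6)*sqrt(3*x**2 + 4) + 10)/(54*x**2 + 72*x + 24) + C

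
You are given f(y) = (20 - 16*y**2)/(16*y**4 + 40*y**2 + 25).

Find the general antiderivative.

f has the shape u'v + uv' for u = 2*y and v = 1/(2*y**2 + 5/2) — it is the derivative of the product u*v.
Check: d/dy[4*y/(4*y**2 + 5)] = (20 - 16*y**2)/(16*y**4 + 40*y**2 + 25) = f(y).

F(y) = 4*y/(4*y**2 + 5) + C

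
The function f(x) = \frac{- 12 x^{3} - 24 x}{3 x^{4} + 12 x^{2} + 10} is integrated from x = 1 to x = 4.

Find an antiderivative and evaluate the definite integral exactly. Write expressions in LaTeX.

Antiderivative: F(x) = - \log{\left(\frac{x^{4}}{2} + 2 x^{2} + \frac{5}{3} \right)}; value = - \log{\left(\frac{485}{3} \right)} + \log{\left(\frac{25}{6} \right)}

f matches the chain-rule pattern g'(h)*h' with inner function h(x) = \frac{x^{4}}{2} + 2 x^{2} + \frac{5}{3}; substituting u = h(x) collapses the integral.
F(x) = - \log{\left(\frac{x^{4}}{2} + 2 x^{2} + \frac{5}{3} \right)} is an antiderivative of f.
Check: d/dx[- \log{\left(\frac{x^{4}}{2} + 2 x^{2} + \frac{5}{3} \right)}] = \frac{- 12 x^{3} - 24 x}{3 x^{4} + 12 x^{2} + 10} = f(x).
F(4) = - \log{\left(\frac{485}{3} \right)}; F(1) = - \log{\left(\frac{25}{6} \right)}.
Integral = F(4) - F(1) = - \log{\left(\frac{485}{3} \right)} + \log{\left(\frac{25}{6} \right)}.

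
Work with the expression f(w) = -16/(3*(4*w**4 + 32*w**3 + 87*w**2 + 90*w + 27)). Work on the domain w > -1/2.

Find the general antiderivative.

F(w) = -16*log(w + 1/2)/75 + 16*log(w + 3/2)/27 - 256*log(w + 3)/675 + 16/(45*w + 135) + C

Factor the denominator (3*(w + 3)**2*(2*w + 1)*(2*w + 3)) and decompose: f = 32/(27*(2*w + 3)) - 32/(75*(2*w + 1)) - 256/(675*(w + 3)) - 16/(45*(w + 3)**2); each piece integrates to a log, atan, or power term.
Check: d/dw[-16*log(w + 1/2)/75 + 16*log(w + 3/2)/27 - 256*log(w + 3)/675 + 16/(45*w + 135)] = -16/(12*w**4 + 96*w**3 + 261*w**2 + 270*w + 81), which equals f(w).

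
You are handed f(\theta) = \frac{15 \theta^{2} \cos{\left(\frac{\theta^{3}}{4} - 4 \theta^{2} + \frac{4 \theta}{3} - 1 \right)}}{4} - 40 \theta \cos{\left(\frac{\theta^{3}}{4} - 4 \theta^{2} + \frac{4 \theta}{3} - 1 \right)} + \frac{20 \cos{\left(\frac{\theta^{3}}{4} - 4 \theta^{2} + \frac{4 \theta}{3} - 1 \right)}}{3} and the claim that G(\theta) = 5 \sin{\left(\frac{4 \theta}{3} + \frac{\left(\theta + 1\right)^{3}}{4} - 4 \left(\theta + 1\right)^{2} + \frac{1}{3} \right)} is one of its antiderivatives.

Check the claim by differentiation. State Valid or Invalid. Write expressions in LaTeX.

Invalid: d/d\theta[G] - f = \frac{15 \theta^{2} \cos{\left(- \frac{\theta^{3}}{4} + \frac{13 \theta^{2}}{4} + \frac{71 \theta}{12} + \frac{41}{12} \right)}}{4} - \frac{15 \theta^{2} \cos{\left(\frac{\theta^{3}}{4} - 4 \theta^{2} + \frac{4 \theta}{3} - 1 \right)}}{4} - \frac{65 \theta \cos{\left(- \frac{\theta^{3}}{4} + \frac{13 \theta^{2}}{4} + \frac{71 \theta}{12} + \frac{41}{12} \right)}}{2} + 40 \theta \cos{\left(\frac{\theta^{3}}{4} - 4 \theta^{2} + \frac{4 \theta}{3} - 1 \right)} - \frac{355 \cos{\left(- \frac{\theta^{3}}{4} + \frac{13 \theta^{2}}{4} + \frac{71 \theta}{12} + \frac{41}{12} \right)}}{12} - \frac{20 \cos{\left(\frac{\theta^{3}}{4} - 4 \theta^{2} + \frac{4 \theta}{3} - 1 \right)}}{3}, which is not 0.

d/d\theta[G] = \frac{15 \theta^{2} \cos{\left(- \frac{\theta^{3}}{4} + \frac{13 \theta^{2}}{4} + \frac{71 \theta}{12} + \frac{41}{12} \right)}}{4} - \frac{65 \theta \cos{\left(- \frac{\theta^{3}}{4} + \frac{13 \theta^{2}}{4} + \frac{71 \theta}{12} + \frac{41}{12} \right)}}{2} - \frac{355 \cos{\left(- \frac{\theta^{3}}{4} + \frac{13 \theta^{2}}{4} + \frac{71 \theta}{12} + \frac{41}{12} \right)}}{12}
d/d\theta[G] - f(\theta) = \frac{15 \theta^{2} \cos{\left(- \frac{\theta^{3}}{4} + \frac{13 \theta^{2}}{4} + \frac{71 \theta}{12} + \frac{41}{12} \right)}}{4} - \frac{15 \theta^{2} \cos{\left(\frac{\theta^{3}}{4} - 4 \theta^{2} + \frac{4 \theta}{3} - 1 \right)}}{4} - \frac{65 \theta \cos{\left(- \frac{\theta^{3}}{4} + \frac{13 \theta^{2}}{4} + \frac{71 \theta}{12} + \frac{41}{12} \right)}}{2} + 40 \theta \cos{\left(\frac{\theta^{3}}{4} - 4 \theta^{2} + \frac{4 \theta}{3} - 1 \right)} - \frac{355 \cos{\left(- \frac{\theta^{3}}{4} + \frac{13 \theta^{2}}{4} + \frac{71 \theta}{12} + \frac{41}{12} \right)}}{12} - \frac{20 \cos{\left(\frac{\theta^{3}}{4} - 4 \theta^{2} + \frac{4 \theta}{3} - 1 \right)}}{3} != 0.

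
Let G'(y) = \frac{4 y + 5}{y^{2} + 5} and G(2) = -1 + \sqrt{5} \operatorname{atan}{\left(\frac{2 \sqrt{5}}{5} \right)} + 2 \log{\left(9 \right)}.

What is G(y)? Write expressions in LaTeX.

Differentiate the proposed G(y) back; it has to land on the given G'(y).
A general antiderivative is 2 \log{\left(y^{2} + 5 \right)} + \sqrt{5} \operatorname{atan}{\left(\frac{\sqrt{5} y}{5} \right)} + C.
The condition gives C = -1 + \sqrt{5} \operatorname{atan}{\left(\frac{2 \sqrt{5}}{5} \right)} + 2 \log{\left(9 \right)} - (\sqrt{5} \operatorname{atan}{\left(\frac{2 \sqrt{5}}{5} \right)} + 2 \log{\left(9 \right)}) = -1.
So G(y) = 2 \log{\left(y^{2} + 5 \right)} + \sqrt{5} \operatorname{atan}{\left(\frac{\sqrt{5} y}{5} \right)} - 1.
Check: d/dy[2 \log{\left(y^{2} + 5 \right)} + \sqrt{5} \operatorname{atan}{\left(\frac{\sqrt{5} y}{5} \right)} - 1] = \frac{4 y + 5}{y^{2} + 5} = G'(y).

G(y) = 2 \log{\left(y^{2} + 5 \right)} + \sqrt{5} \operatorname{atan}{\left(\frac{\sqrt{5} y}{5} \right)} - 1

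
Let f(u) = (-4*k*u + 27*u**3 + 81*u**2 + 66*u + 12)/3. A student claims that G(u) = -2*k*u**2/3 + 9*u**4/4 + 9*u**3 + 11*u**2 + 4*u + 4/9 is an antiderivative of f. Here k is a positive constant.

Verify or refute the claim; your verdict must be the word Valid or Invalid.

d/du[G] = -4*k*u/3 + 9*u**3 + 27*u**2 + 22*u + 4
This equals f(u) exactly, so the claim holds.

Valid. The derivative of G reproduces f.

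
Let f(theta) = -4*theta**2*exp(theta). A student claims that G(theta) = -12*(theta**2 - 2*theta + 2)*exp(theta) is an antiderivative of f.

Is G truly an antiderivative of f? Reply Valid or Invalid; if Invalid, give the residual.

Invalid: d/dtheta[G] - f = -8*theta**2*exp(theta), which is not 0.

d/dtheta[G] = -12*theta**2*exp(theta)
d/dtheta[G] - f(theta) = -8*theta**2*exp(theta) != 0.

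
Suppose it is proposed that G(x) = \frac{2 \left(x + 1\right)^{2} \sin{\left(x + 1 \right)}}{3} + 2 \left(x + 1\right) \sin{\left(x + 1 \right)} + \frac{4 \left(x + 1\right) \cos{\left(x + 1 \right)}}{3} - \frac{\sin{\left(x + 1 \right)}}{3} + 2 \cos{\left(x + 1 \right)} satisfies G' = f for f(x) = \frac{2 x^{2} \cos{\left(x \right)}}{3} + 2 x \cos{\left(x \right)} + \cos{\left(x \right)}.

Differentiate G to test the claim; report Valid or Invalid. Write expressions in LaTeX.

d/dx[G] = \frac{2 x^{2} \cos{\left(x + 1 \right)}}{3} + \frac{10 x \cos{\left(x + 1 \right)}}{3} + \frac{11 \cos{\left(x + 1 \right)}}{3}
d/dx[G] - f(x) = - \frac{2 x^{2} \cos{\left(x \right)}}{3} + \frac{2 x^{2} \cos{\left(x + 1 \right)}}{3} - 2 x \cos{\left(x \right)} + \frac{10 x \cos{\left(x + 1 \right)}}{3} - \cos{\left(x \right)} + \frac{11 \cos{\left(x + 1 \right)}}{3} != 0.

Invalid: d/dx[G] - f = - \frac{2 x^{2} \cos{\left(x \right)}}{3} + \frac{2 x^{2} \cos{\left(x + 1 \right)}}{3} - 2 x \cos{\left(x \right)} + \frac{10 x \cos{\left(x + 1 \right)}}{3} - \cos{\left(x \right)} + \frac{11 \cos{\left(x + 1 \right)}}{3}, which is not 0.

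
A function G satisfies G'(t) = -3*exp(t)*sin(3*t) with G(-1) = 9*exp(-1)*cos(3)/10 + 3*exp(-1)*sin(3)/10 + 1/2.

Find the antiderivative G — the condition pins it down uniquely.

Recover the given G'(t) by differentiating a candidate G(t); any mismatch rules it out.
A general antiderivative is -3*exp(t)*sin(3*t)/10 + 9*exp(t)*cos(3*t)/10 + C.
The condition gives C = 9*exp(-1)*cos(3)/10 + 3*exp(-1)*sin(3)/10 + 1/2 - (9*exp(-1)*cos(3)/10 + 3*exp(-1)*sin(3)/10) = 1/2.
So G(t) = -3*exp(t)*sin(3*t)/10 + 9*exp(t)*cos(3*t)/10 + 1/2.
Check: d/dt[-3*exp(t)*sin(3*t)/10 + 9*exp(t)*cos(3*t)/10 + 1/2] = -3*exp(t)*sin(3*t) = G'(t).

G(t) = -3*exp(t)*sin(3*t)/10 + 9*exp(t)*cos(3*t)/10 + 1/2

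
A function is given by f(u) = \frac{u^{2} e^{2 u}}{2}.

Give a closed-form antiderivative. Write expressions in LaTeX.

f has the shape v'r + vr' for v = \frac{u^{2}}{4} - \frac{u}{4} + \frac{1}{8} and r = e^{2 u} — it is the derivative of the product v*r.
Check: d/du[\frac{\left(2 u^{2} - 2 u + 1\right) e^{2 u}}{8}] = \frac{u^{2} e^{2 u}}{2} = f(u).

An antiderivative is F(u) = \frac{\left(2 u^{2} - 2 u + 1\right) e^{2 u}}{8}.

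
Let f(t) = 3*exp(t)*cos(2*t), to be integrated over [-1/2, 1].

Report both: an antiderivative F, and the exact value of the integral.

Whatever form F(t) takes, F'(t) = f(t) is non-negotiable.
F(t) = 3*(2*sin(2*t) + cos(2*t))*exp(t)/5 is an antiderivative of f.
Check: d/dt[3*(2*sin(2*t) + cos(2*t))*exp(t)/5] = 3*exp(t)*cos(2*t) = f(t).
F(1) = 3*exp(1)*cos(2)/5 + 6*exp(1)*sin(2)/5; F(-1/2) = -6*exp(-1/2)*sin(1)/5 + 3*exp(-1/2)*cos(1)/5.
Integral = F(1) - F(-1/2) = 3*exp(1)*cos(2)/5 - 3*exp(-1/2)*cos(1)/5 + 6*exp(-1/2)*sin(1)/5 + 6*exp(1)*sin(2)/5.

Antiderivative: F(t) = 3*(2*sin(2*t) + cos(2*t))*exp(t)/5; value = 3*exp(1)*cos(2)/5 - 3*exp(-1/2)*cos(1)/5 + 6*exp(-1/2)*sin(1)/5 + 6*exp(1)*sin(2)/5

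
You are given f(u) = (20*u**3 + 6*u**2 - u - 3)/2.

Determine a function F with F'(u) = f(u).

A first test for any F(u): its u-derivative must equal f(u) identically.
Check: d/du[5*u**4/2 + u**3 - u**2/4 - 3*u/2] = 10*u**3 + 3*u**2 - u/2 - 3/2, which equals f(u).

An antiderivative is F(u) = 5*u**4/2 + u**3 - u**2/4 - 3*u/2.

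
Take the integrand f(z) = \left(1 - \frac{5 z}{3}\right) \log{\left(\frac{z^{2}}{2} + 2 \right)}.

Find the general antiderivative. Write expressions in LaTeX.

For F(z) to be correct the identity F'(z) - f(z) = 0 must hold.
Check: d/dz[- \frac{5 z^{2} \log{\left(\frac{z^{2}}{2} + 2 \right)}}{6} + \frac{5 z^{2}}{6} + z \log{\left(\frac{z^{2}}{2} + 2 \right)} - 2 z - \frac{10 \log{\left(z^{2} + 4 \right)}}{3} + 4 \operatorname{atan}{\left(\frac{z}{2} \right)}] = - \frac{5 z \log{\left(\frac{z^{2}}{2} + 2 \right)}}{3} + \log{\left(\frac{z^{2}}{2} + 2 \right)}, which equals f(z).

F(z) = - \frac{5 z^{2} \log{\left(\frac{z^{2}}{2} + 2 \right)}}{6} + \frac{5 z^{2}}{6} + z \log{\left(\frac{z^{2}}{2} + 2 \right)} - 2 z - \frac{10 \log{\left(z^{2} + 4 \right)}}{3} + 4 \operatorname{atan}{\left(\frac{z}{2} \right)} + C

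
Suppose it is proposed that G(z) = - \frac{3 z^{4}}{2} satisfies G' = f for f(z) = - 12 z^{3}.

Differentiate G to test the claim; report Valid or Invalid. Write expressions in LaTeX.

Invalid: d/dz[G] - f = 6 z^{3}, which is not 0.

d/dz[G] = - 6 z^{3}
d/dz[G] - f(z) = 6 z^{3} != 0.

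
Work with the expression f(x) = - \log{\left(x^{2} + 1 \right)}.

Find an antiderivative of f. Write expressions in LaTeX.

Whatever form F(x) takes, F'(x) = f(x) is non-negotiable.
Check: d/dx[- x \log{\left(x^{2} + 1 \right)} + 2 x - 2 \operatorname{atan}{\left(x \right)}] = - \log{\left(x^{2} + 1 \right)} = f(x).

An antiderivative is F(x) = - x \log{\left(x^{2} + 1 \right)} + 2 x - 2 \operatorname{atan}{\left(x \right)}.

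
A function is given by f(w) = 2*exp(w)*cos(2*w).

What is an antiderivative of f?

An antiderivative is F(w) = 2*(2*sin(2*w) + cos(2*w))*exp(w)/5.

Since d/dw undoes antidifferentiation here, F'(w) = f(w) is required of F(w).
Check: d/dw[2*(2*sin(2*w) + cos(2*w))*exp(w)/5] = 2*exp(w)*cos(2*w) = f(w).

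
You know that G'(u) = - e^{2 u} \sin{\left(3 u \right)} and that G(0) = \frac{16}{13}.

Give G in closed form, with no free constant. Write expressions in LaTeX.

G(u) = \frac{- 2 e^{2 u} \sin{\left(3 u \right)} + 3 e^{2 u} \cos{\left(3 u \right)} + 13}{13}

A candidate passes only if d/du[G] lands on the given G'(u) exactly.
A general antiderivative is - \frac{2 e^{2 u} \sin{\left(3 u \right)}}{13} + \frac{3 e^{2 u} \cos{\left(3 u \right)}}{13} + C.
The condition gives C = \frac{16}{13} - (\frac{3}{13}) = 1.
So G(u) = \frac{- 2 e^{2 u} \sin{\left(3 u \right)} + 3 e^{2 u} \cos{\left(3 u \right)} + 13}{13}.
Check: d/du[\frac{- 2 e^{2 u} \sin{\left(3 u \right)} + 3 e^{2 u} \cos{\left(3 u \right)} + 13}{13}] = - e^{2 u} \sin{\left(3 u \right)} = G'(u).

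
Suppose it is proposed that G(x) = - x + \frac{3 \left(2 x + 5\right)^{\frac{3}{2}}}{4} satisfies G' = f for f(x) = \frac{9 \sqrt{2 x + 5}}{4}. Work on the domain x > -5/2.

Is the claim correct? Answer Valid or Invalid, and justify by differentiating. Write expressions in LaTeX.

Invalid: d/dx[G] - f = -1, which is not 0.

d/dx[G] = \frac{9 \sqrt{2 x + 5}}{4} - 1
d/dx[G] - f(x) = -1 != 0.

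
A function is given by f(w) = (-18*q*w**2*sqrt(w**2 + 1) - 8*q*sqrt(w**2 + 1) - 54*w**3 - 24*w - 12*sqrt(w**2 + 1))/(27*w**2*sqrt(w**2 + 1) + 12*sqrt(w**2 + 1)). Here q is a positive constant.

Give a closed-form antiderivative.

An antiderivative is F(w) = -2*q*w/3 - 2*sqrt(w**2 + 1) - 2*atan(3*w/2)/3.

Check any antiderivative F(w) by computing F'(w) and comparing it with f(w).
Check: d/dw[-2*q*w/3 - 2*sqrt(w**2 + 1) - 2*atan(3*w/2)/3] = (-18*q*w**2*sqrt(w**2 + 1) - 8*q*sqrt(w**2 + 1) - 54*w**3 - 24*w - 12*sqrt(w**2 + 1))/(27*w**2*sqrt(w**2 + 1) + 12*sqrt(w**2 + 1)) = f(w).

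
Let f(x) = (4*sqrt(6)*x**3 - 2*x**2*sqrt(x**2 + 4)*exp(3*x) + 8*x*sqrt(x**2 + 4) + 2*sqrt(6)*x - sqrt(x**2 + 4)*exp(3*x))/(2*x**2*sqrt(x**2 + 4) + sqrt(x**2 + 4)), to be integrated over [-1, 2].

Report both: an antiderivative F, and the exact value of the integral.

Differentiate the proposed F(x) back; it has to land on f(x) exactly.
F(x) = -(-6*sqrt(6)*sqrt(x**2 + 4) + exp(3*x) - 6*log(2*x**2 + 1))/3 is an antiderivative of f.
Check: d/dx[-(-6*sqrt(6)*sqrt(x**2 + 4) + exp(3*x) - 6*log(2*x**2 + 1))/3] = (4*sqrt(6)*x**3 - 2*x**2*sqrt(x**2 + 4)*exp(3*x) + 8*x*sqrt(x**2 + 4) + 2*sqrt(6)*x - sqrt(x**2 + 4)*exp(3*x))/(2*x**2*sqrt(x**2 + 4) + sqrt(x**2 + 4)) = f(x).
F(2) = -exp(6)/3 + 2*log(9) + 8*sqrt(3); F(-1) = -exp(-3)/3 + 2*log(3) + 2*sqrt(30).
Integral = F(2) - F(-1) = -exp(6)/3 - 2*sqrt(30) - 2*log(3) + exp(-3)/3 + 2*log(9) + 8*sqrt(3).

Antiderivative: F(x) = -(-6*sqrt(6)*sqrt(x**2 + 4) + exp(3*x) - 6*log(2*x**2 + 1))/3; value = -exp(6)/3 - 2*sqrt(30) - 2*log(3) + exp(-3)/3 + 2*log(9) + 8*sqrt(3)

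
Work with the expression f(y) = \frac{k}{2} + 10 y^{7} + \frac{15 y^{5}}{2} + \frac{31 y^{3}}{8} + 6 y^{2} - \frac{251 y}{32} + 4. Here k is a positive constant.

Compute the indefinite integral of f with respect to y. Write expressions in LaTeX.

F(y) = \frac{k y}{2} + \frac{5 y^{8}}{4} + \frac{5 y^{6}}{4} + \frac{31 y^{4}}{32} + 2 y^{3} - \frac{251 y^{2}}{64} + 4 y + C

Integrate term by term and add the pieces.
Check: d/dy[\frac{k y}{2} + \frac{5 y^{8}}{4} + \frac{5 y^{6}}{4} + \frac{31 y^{4}}{32} + 2 y^{3} - \frac{251 y^{2}}{64} + 4 y] = \frac{k}{2} + 10 y^{7} + \frac{15 y^{5}}{2} + \frac{31 y^{3}}{8} + 6 y^{2} - \frac{251 y}{32} + 4 = f(y).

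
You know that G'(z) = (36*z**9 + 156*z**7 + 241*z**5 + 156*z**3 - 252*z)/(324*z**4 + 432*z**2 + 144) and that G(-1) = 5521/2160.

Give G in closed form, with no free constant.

G(z) = z**6/54 + z**4/12 + z**2/8 + 33/16 + 2/(9*z**2/2 + 3)

Recover the given G'(z) by differentiating a candidate G(z); any mismatch rules it out.
A general antiderivative is (z**2/3 + 1/2)**3/2 + 2/(3*(3*z**2/2 + 1)) + C.
The condition gives C = 5521/2160 - (1201/2160) = 2.
So G(z) = z**6/54 + z**4/12 + z**2/8 + 33/16 + 2/(9*z**2/2 + 3).
Check: d/dz[z**6/54 + z**4/12 + z**2/8 + 33/16 + 2/(9*z**2/2 + 3)] = (36*z**9 + 156*z**7 + 241*z**5 + 156*z**3 - 252*z)/(324*z**4 + 432*z**2 + 144) = G'(z).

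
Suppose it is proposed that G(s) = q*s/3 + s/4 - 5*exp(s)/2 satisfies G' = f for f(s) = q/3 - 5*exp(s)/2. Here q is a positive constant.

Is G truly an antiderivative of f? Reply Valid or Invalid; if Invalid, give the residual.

d/ds[G] = q/3 - 5*exp(s)/2 + 1/4
d/ds[G] - f(s) = 1/4 != 0.

Invalid: d/ds[G] - f = 1/4, which is not 0.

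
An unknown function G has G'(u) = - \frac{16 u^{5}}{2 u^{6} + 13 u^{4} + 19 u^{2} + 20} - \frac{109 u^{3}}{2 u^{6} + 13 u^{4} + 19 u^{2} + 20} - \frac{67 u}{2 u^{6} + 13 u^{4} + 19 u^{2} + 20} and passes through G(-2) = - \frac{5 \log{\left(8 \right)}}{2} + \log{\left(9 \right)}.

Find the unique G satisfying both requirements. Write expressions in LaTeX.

The integrand splits into summands that can be handled one at a time.
A general antiderivative is \log{\left(u^{2} + 5 \right)} - \frac{5 \log{\left(\frac{u^{4}}{3} + \frac{u^{2}}{2} + \frac{2}{3} \right)}}{2} + C.
The condition gives C = - \frac{5 \log{\left(8 \right)}}{2} + \log{\left(9 \right)} - (- \frac{5 \log{\left(8 \right)}}{2} + \log{\left(9 \right)}) = 0.
So G(u) = \log{\left(u^{2} + 5 \right)} - \frac{5 \log{\left(2 u^{4} + 3 u^{2} + 4 \right)}}{2} + \frac{5 \log{\left(6 \right)}}{2}.
Check: d/du[\log{\left(u^{2} + 5 \right)} - \frac{5 \log{\left(2 u^{4} + 3 u^{2} + 4 \right)}}{2} + \frac{5 \log{\left(6 \right)}}{2}] = \frac{- 16 u^{5} - 109 u^{3} - 67 u}{2 u^{6} + 13 u^{4} + 19 u^{2} + 20}, which equals G'(u).

G(u) = \log{\left(u^{2} + 5 \right)} - \frac{5 \log{\left(2 u^{4} + 3 u^{2} + 4 \right)}}{2} + \frac{5 \log{\left(6 \right)}}{2}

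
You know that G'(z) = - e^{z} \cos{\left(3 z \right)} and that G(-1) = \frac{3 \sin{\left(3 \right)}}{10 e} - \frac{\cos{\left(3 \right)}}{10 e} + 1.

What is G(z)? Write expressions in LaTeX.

G(z) = - \frac{3 e^{z} \sin{\left(3 z \right)} + e^{z} \cos{\left(3 z \right)} - 10}{10}

Differentiate the proposed G(z) back; it has to land on the given G'(z).
A general antiderivative is - \frac{3 e^{z} \sin{\left(3 z \right)}}{10} - \frac{e^{z} \cos{\left(3 z \right)}}{10} + C.
The condition gives C = \frac{3 \sin{\left(3 \right)}}{10 e} - \frac{\cos{\left(3 \right)}}{10 e} + 1 - (\frac{3 \sin{\left(3 \right)}}{10 e} - \frac{\cos{\left(3 \right)}}{10 e}) = 1.
So G(z) = - \frac{3 e^{z} \sin{\left(3 z \right)} + e^{z} \cos{\left(3 z \right)} - 10}{10}.
Check: d/dz[- \frac{3 e^{z} \sin{\left(3 z \right)} + e^{z} \cos{\left(3 z \right)} - 10}{10}] = - e^{z} \cos{\left(3 z \right)} = G'(z).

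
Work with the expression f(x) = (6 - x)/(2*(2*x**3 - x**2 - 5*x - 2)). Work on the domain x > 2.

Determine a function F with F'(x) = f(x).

An antiderivative is F(x) = (4*log(x - 2) - 39*log(x + 1/2) + 35*log(x + 1))/30.

The denominator factors as 2*(x - 2)*(x + 1)*(2*x + 1); partial fractions split f into directly integrable pieces: -13/(5*(2*x + 1)) + 7/(6*(x + 1)) + 2/(15*(x - 2)).
Check: d/dx[(4*log(x - 2) - 39*log(x + 1/2) + 35*log(x + 1))/30] = (6 - x)/(4*x**3 - 2*x**2 - 10*x - 4), which equals f(x).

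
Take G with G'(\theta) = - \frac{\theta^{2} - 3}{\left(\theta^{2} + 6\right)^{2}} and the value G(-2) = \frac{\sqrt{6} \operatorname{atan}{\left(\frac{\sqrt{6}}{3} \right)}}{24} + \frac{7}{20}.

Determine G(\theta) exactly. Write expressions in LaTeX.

G(\theta) = \frac{12 \theta^{2} + 18 \theta - \sqrt{6} \left(\theta^{2} + 6\right) \operatorname{atan}{\left(\frac{\sqrt{6} \theta}{6} \right)} + 72}{24 \left(\theta^{2} + 6\right)}

Differentiate the proposed G(\theta) back; it has to land on the given G'(\theta).
A general antiderivative is \frac{3 \theta}{4 \theta^{2} + 24} - \frac{\sqrt{6} \operatorname{atan}{\left(\frac{\sqrt{6} \theta}{6} \right)}}{24} + C.
The condition gives C = \frac{\sqrt{6} \operatorname{atan}{\left(\frac{\sqrt{6}}{3} \right)}}{24} + \frac{7}{20} - (- \frac{3}{20} + \frac{\sqrt{6} \operatorname{atan}{\left(\frac{\sqrt{6}}{3} \right)}}{24}) = \frac{1}{2}.
So G(\theta) = \frac{12 \theta^{2} + 18 \theta - \sqrt{6} \left(\theta^{2} + 6\right) \operatorname{atan}{\left(\frac{\sqrt{6} \theta}{6} \right)} + 72}{24 \left(\theta^{2} + 6\right)}.
Check: d/d\theta[\frac{12 \theta^{2} + 18 \theta - \sqrt{6} \left(\theta^{2} + 6\right) \operatorname{atan}{\left(\frac{\sqrt{6} \theta}{6} \right)} + 72}{24 \left(\theta^{2} + 6\right)}] = \frac{3 - \theta^{2}}{\theta^{4} + 12 \theta^{2} + 36}, which equals G'(\theta).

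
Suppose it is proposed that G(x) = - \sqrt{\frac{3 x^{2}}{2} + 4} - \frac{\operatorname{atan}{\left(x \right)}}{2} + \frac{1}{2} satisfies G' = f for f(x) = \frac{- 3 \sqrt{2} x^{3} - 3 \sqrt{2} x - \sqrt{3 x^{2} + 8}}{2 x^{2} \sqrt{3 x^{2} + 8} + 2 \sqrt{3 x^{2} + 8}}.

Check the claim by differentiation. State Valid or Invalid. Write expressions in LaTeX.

Valid - differentiating G returns exactly f.

d/dx[G] = \frac{- 3 \sqrt{2} x^{3} - 3 \sqrt{2} x - \sqrt{3 x^{2} + 8}}{2 x^{2} \sqrt{3 x^{2} + 8} + 2 \sqrt{3 x^{2} + 8}}
This equals f(x) exactly, so the claim holds.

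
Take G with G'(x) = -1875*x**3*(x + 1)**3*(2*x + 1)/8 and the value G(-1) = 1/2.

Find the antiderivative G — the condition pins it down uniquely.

G(x) = -(1875*x**8 + 7500*x**7 + 11250*x**6 + 7500*x**5 + 1875*x**4 - 16)/32

The substitution u = -5*x**2/2 - 5*x/2 works: G'(x) is exactly (dG/du)*(du/dx) for that inner function.
A general antiderivative is -3*(-5*x**2/2 - 5*x/2)**4/2 + C.
The condition gives C = 1/2 - (0) = 1/2.
So G(x) = -(1875*x**8 + 7500*x**7 + 11250*x**6 + 7500*x**5 + 1875*x**4 - 16)/32.
Check: d/dx[-(1875*x**8 + 7500*x**7 + 11250*x**6 + 7500*x**5 + 1875*x**4 - 16)/32] = -1875*x**7/4 - 13125*x**6/8 - 16875*x**5/8 - 9375*x**4/8 - 1875*x**3/8, which equals G'(x).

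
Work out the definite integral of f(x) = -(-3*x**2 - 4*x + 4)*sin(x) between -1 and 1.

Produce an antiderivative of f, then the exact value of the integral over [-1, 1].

Recover f(x) by differentiating a candidate F(x); any mismatch rules it out.
F(x) = -3*x**2*cos(x) + 6*x*sin(x) - 4*x*cos(x) + 4*sin(x) + 10*cos(x) is an antiderivative of f.
Check: d/dx[-3*x**2*cos(x) + 6*x*sin(x) - 4*x*cos(x) + 4*sin(x) + 10*cos(x)] = 3*x**2*sin(x) + 4*x*sin(x) - 4*sin(x), which equals f(x).
F(1) = 3*cos(1) + 10*sin(1); F(-1) = 2*sin(1) + 11*cos(1).
Integral = F(1) - F(-1) = -8*cos(1) + 8*sin(1).

Antiderivative: F(x) = -3*x**2*cos(x) + 6*x*sin(x) - 4*x*cos(x) + 4*sin(x) + 10*cos(x); value = -8*cos(1) + 8*sin(1)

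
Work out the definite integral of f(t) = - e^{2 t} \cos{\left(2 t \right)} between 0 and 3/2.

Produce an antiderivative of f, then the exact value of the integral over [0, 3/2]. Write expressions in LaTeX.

Antiderivative: F(t) = - \frac{e^{2 t} \sin{\left(2 t \right)}}{4} - \frac{e^{2 t} \cos{\left(2 t \right)}}{4}; value = - \frac{e^{3} \sin{\left(3 \right)}}{4} + \frac{1}{4} - \frac{e^{3} \cos{\left(3 \right)}}{4}

An antiderivative F(t) passes only if d/dt[F] lands on f(t) exactly.
F(t) = - \frac{e^{2 t} \sin{\left(2 t \right)}}{4} - \frac{e^{2 t} \cos{\left(2 t \right)}}{4} is an antiderivative of f.
Check: d/dt[- \frac{e^{2 t} \sin{\left(2 t \right)}}{4} - \frac{e^{2 t} \cos{\left(2 t \right)}}{4}] = - e^{2 t} \cos{\left(2 t \right)} = f(t).
F(3/2) = - \frac{e^{3} \sin{\left(3 \right)}}{4} - \frac{e^{3} \cos{\left(3 \right)}}{4}; F(0) = - \frac{1}{4}.
Integral = F(3/2) - F(0) = - \frac{e^{3} \sin{\left(3 \right)}}{4} + \frac{1}{4} - \frac{e^{3} \cos{\left(3 \right)}}{4}.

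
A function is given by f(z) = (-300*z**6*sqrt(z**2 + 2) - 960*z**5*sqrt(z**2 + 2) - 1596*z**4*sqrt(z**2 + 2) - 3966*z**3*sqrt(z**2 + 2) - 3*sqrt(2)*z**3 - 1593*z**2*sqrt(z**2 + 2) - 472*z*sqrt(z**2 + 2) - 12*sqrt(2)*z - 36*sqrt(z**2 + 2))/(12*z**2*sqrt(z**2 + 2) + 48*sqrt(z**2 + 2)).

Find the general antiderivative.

Differentiate the proposed F(z) back; it has to land on f(z) exactly.
Check: d/dz[-5*z**5 - 20*z**4 - 11*z**3 - 21*z**2/4 - 3*z/4 - sqrt(2*z**2 + 4)/4 + 4*log(z**2 + 4)/3] = (-300*z**6*sqrt(z**2 + 2) - 960*z**5*sqrt(z**2 + 2) - 1596*z**4*sqrt(z**2 + 2) - 3966*z**3*sqrt(z**2 + 2) - 3*sqrt(2)*z**3 - 1593*z**2*sqrt(z**2 + 2) - 472*z*sqrt(z**2 + 2) - 12*sqrt(2)*z - 36*sqrt(z**2 + 2))/(12*z**2*sqrt(z**2 + 2) + 48*sqrt(z**2 + 2)) = f(z).

F(z) = -5*z**5 - 20*z**4 - 11*z**3 - 21*z**2/4 - 3*z/4 - sqrt(2*z**2 + 4)/4 + 4*log(z**2 + 4)/3 + C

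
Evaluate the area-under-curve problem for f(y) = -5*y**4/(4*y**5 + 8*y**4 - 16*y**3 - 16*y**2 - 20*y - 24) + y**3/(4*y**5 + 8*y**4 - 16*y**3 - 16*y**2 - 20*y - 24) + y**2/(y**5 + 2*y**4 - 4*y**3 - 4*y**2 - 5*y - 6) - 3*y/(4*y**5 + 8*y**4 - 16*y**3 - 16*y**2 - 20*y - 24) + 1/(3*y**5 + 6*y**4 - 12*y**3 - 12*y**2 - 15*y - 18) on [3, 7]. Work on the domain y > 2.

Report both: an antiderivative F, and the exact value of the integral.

Antiderivative: F(y) = -91*log(y - 2)/450 - 7*log(y + 1)/144 - 1157*log(y + 3)/1200 - 7*log(y**2 + 1)/400 + 16*atan(y)/75; value = -71*log(10)/75 - 91*log(5)/450 - 16*atan(3)/75 - 7*log(8)/144 - 7*log(50)/400 + 7*log(4)/144 + 16*atan(7)/75 + 1157*log(6)/1200

Factor the denominator (12*(y - 2)*(y + 1)*(y + 3)*(y**2 + 1)) and decompose: f = -(21*y - 128)/(600*(y**2 + 1)) - 1157/(1200*(y + 3)) - 7/(144*(y + 1)) - 91/(450*(y - 2)); each piece integrates to a log, atan, or power term.
F(y) = -91*log(y - 2)/450 - 7*log(y + 1)/144 - 1157*log(y + 3)/1200 - 7*log(y**2 + 1)/400 + 16*atan(y)/75 is an antiderivative of f.
Check: d/dy[-91*log(y - 2)/450 - 7*log(y + 1)/144 - 1157*log(y + 3)/1200 - 7*log(y**2 + 1)/400 + 16*atan(y)/75] = (-15*y**4 + 3*y**3 + 12*y**2 - 9*y + 4)/(12*y**5 + 24*y**4 - 48*y**3 - 48*y**2 - 60*y - 72), which equals f(y).
F(7) = -1157*log(10)/1200 - 91*log(5)/450 - 7*log(8)/144 - 7*log(50)/400 + 16*atan(7)/75; F(3) = -1157*log(6)/1200 - 7*log(4)/144 - 7*log(10)/400 + 16*atan(3)/75.
Integral = F(7) - F(3) = -71*log(10)/75 - 91*log(5)/450 - 16*atan(3)/75 - 7*log(8)/144 - 7*log(50)/400 + 7*log(4)/144 + 16*atan(7)/75 + 1157*log(6)/1200.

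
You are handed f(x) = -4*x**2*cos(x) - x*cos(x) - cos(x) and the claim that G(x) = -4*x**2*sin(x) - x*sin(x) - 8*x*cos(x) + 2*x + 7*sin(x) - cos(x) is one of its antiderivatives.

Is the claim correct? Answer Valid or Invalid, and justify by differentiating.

Invalid: d/dx[G] - f = 2, which is not 0.

d/dx[G] = -4*x**2*cos(x) - x*cos(x) - cos(x) + 2
d/dx[G] - f(x) = 2 != 0.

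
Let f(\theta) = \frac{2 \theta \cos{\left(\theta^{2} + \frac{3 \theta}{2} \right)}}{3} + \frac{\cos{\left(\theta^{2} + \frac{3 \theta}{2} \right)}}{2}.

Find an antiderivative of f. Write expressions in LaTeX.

An antiderivative is F(\theta) = \frac{\sin{\left(\theta^{2} + \frac{3 \theta}{2} \right)}}{3}.

f matches the chain-rule pattern g'(h)*h' with inner function h(\theta) = \theta^{2} + \frac{3 \theta}{2}; substituting u = h(\theta) collapses the integral.
Check: d/d\theta[\frac{\sin{\left(\theta^{2} + \frac{3 \theta}{2} \right)}}{3}] = \frac{2 \theta \cos{\left(\theta^{2} + \frac{3 \theta}{2} \right)}}{3} + \frac{\cos{\left(\theta^{2} + \frac{3 \theta}{2} \right)}}{2} = f(\theta).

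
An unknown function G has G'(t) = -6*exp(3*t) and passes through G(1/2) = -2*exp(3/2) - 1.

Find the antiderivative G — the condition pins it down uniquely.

Any candidate G(t) must reproduce the stated G'(t) exactly.
A general antiderivative is -2*exp(3*t) + C.
The condition gives C = -2*exp(3/2) - 1 - (-2*exp(3/2)) = -1.
So G(t) = -2*exp(3*t) - 1.
Check: d/dt[-2*exp(3*t) - 1] = -6*exp(3*t) = G'(t).

G(t) = -2*exp(3*t) - 1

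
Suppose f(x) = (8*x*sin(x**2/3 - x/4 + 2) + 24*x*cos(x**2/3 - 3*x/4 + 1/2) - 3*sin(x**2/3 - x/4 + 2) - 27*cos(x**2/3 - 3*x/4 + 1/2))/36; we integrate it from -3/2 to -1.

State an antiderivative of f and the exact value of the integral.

For F(x) to be correct the identity F'(x) - f(x) = 0 must hold.
F(x) = (3*sin(x**2/3 - 3*x/4 + 1/2) - cos(x**2/3 - x/4 + 2))/3 is an antiderivative of f.
Check: d/dx[(3*sin(x**2/3 - 3*x/4 + 1/2) - cos(x**2/3 - x/4 + 2))/3] = 2*x*sin(x**2/3 - x/4 + 2)/9 + 2*x*cos(x**2/3 - 3*x/4 + 1/2)/3 - sin(x**2/3 - x/4 + 2)/12 - 3*cos(x**2/3 - 3*x/4 + 1/2)/4, which equals f(x).
F(-1) = -cos(31/12)/3 + sin(19/12); F(-3/2) = -cos(25/8)/3 + sin(19/8).
Integral = F(-1) - F(-3/2) = -sin(19/8) + cos(25/8)/3 - cos(31/12)/3 + sin(19/12).

Antiderivative: F(x) = (3*sin(x**2/3 - 3*x/4 + 1/2) - cos(x**2/3 - x/4 + 2))/3; value = -sin(19/8) + cos(25/8)/3 - cos(31/12)/3 + sin(19/12)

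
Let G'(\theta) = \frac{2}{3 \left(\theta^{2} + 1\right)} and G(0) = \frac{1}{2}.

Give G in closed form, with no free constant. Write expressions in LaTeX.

G(\theta) = \frac{2 \operatorname{atan}{\left(\theta \right)}}{3} + \frac{1}{2}

Recover the given G'(\theta) by differentiating a candidate G(\theta); any mismatch rules it out.
A general antiderivative is \frac{2 \operatorname{atan}{\left(\theta \right)}}{3} + C.
The condition gives C = \frac{1}{2} - (0) = \frac{1}{2}.
So G(\theta) = \frac{2 \operatorname{atan}{\left(\theta \right)}}{3} + \frac{1}{2}.
Check: d/d\theta[\frac{2 \operatorname{atan}{\left(\theta \right)}}{3} + \frac{1}{2}] = \frac{2}{3 \theta^{2} + 3}, which equals G'(\theta).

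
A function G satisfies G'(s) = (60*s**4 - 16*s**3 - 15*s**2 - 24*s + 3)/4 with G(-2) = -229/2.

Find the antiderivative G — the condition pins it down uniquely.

G(s) = 3*s**5 - s**4 - 5*s**3/4 - 3*s**2 + 3*s/4 + 1

Recover the given G'(s) by differentiating a candidate G(s); any mismatch rules it out.
A general antiderivative is 3*s**5 - s**4 - 5*s**3/4 - 3*s**2 + 3*s/4 + C.
The condition gives C = -229/2 - (-231/2) = 1.
So G(s) = 3*s**5 - s**4 - 5*s**3/4 - 3*s**2 + 3*s/4 + 1.
Check: d/ds[3*s**5 - s**4 - 5*s**3/4 - 3*s**2 + 3*s/4 + 1] = 15*s**4 - 4*s**3 - 15*s**2/4 - 6*s + 3/4, which equals G'(s).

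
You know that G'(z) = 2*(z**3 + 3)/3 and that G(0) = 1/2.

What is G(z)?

G(z) = z**4/6 + 2*z + 1/2

A first test for any G(z): its z-derivative must equal the given G'(z).
A general antiderivative is z**4/6 + 2*z + C.
The condition gives C = 1/2 - (0) = 1/2.
So G(z) = z**4/6 + 2*z + 1/2.
Check: d/dz[z**4/6 + 2*z + 1/2] = 2*z**3/3 + 2, which equals G'(z).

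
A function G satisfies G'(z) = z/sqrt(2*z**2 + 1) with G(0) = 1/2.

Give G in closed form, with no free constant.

The substitution u = 2*z**2 + 1 works: G'(z) is exactly (dG/du)*(du/dz) for that inner function.
A general antiderivative is sqrt(2*z**2 + 1)/2 + C.
The condition gives C = 1/2 - (1/2) = 0.
So G(z) = sqrt(2*z**2 + 1)/2.
Check: d/dz[sqrt(2*z**2 + 1)/2] = z/sqrt(2*z**2 + 1) = G'(z).

G(z) = sqrt(2*z**2 + 1)/2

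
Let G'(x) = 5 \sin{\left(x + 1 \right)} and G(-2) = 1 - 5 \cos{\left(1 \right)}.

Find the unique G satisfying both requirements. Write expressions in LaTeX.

Differentiate the proposed G(x) back; it has to land on the given G'(x).
A general antiderivative is - 5 \cos{\left(x + 1 \right)} + C.
The condition gives C = 1 - 5 \cos{\left(1 \right)} - (- 5 \cos{\left(1 \right)}) = 1.
So G(x) = 1 - 5 \cos{\left(x + 1 \right)}.
Check: d/dx[1 - 5 \cos{\left(x + 1 \right)}] = 5 \sin{\left(x + 1 \right)} = G'(x).

G(x) = 1 - 5 \cos{\left(x + 1 \right)}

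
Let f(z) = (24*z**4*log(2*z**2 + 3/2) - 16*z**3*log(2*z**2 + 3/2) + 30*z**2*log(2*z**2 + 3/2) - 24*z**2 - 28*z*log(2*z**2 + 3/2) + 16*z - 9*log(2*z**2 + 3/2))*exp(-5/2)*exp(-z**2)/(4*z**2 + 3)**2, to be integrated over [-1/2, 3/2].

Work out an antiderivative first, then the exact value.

Antiderivative: F(z) = (-3*z*log(2*z**2 + 3/2) + 2*log(2*z**2 + 3/2))/(4*z**2*exp(5/2)*exp(z**2) + 3*exp(5/2)*exp(z**2)); value = -7*exp(-11/4)*log(2)/8 - 5*exp(-19/4)*log(6)/24

Whatever form F(z) takes, F'(z) = f(z) is non-negotiable.
F(z) = (-3*z*log(2*z**2 + 3/2) + 2*log(2*z**2 + 3/2))/(4*z**2*exp(5/2)*exp(z**2) + 3*exp(5/2)*exp(z**2)) is an antiderivative of f.
Check: d/dz[(-3*z*log(2*z**2 + 3/2) + 2*log(2*z**2 + 3/2))/(4*z**2*exp(5/2)*exp(z**2) + 3*exp(5/2)*exp(z**2))] = (24*z**4*log(2*z**2 + 3/2) - 16*z**3*log(2*z**2 + 3/2) + 30*z**2*log(2*z**2 + 3/2) - 24*z**2 - 28*z*log(2*z**2 + 3/2) + 16*z - 9*log(2*z**2 + 3/2))/(16*z**4*exp(5/2)*exp(z**2) + 24*z**2*exp(5/2)*exp(z**2) + 9*exp(5/2)*exp(z**2)), which equals f(z).
F(3/2) = -5*exp(-19/4)*log(6)/24; F(-1/2) = 7*exp(-11/4)*log(2)/8.
Integral = F(3/2) - F(-1/2) = -7*exp(-11/4)*log(2)/8 - 5*exp(-19/4)*log(6)/24.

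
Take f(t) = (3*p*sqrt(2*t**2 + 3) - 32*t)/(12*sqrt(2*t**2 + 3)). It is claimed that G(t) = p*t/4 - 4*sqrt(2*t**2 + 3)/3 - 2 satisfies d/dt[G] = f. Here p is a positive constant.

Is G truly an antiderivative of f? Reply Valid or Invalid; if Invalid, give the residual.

d/dt[G] = (3*p*sqrt(2*t**2 + 3) - 32*t)/(12*sqrt(2*t**2 + 3))
This equals f(t) exactly, so the claim holds.

Valid - differentiating G returns exactly f.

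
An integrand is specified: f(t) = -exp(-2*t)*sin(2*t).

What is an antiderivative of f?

An antiderivative is F(t) = exp(-2*t)*sin(2*t)/4 + exp(-2*t)*cos(2*t)/4.

Any candidate F(t) must reproduce f(t) exactly when differentiated.
Check: d/dt[exp(-2*t)*sin(2*t)/4 + exp(-2*t)*cos(2*t)/4] = -exp(-2*t)*sin(2*t) = f(t).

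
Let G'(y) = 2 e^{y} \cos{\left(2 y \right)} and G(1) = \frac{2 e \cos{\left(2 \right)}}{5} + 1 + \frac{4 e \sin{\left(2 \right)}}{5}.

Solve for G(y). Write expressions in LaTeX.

G(y) = \frac{4 e^{y} \sin{\left(2 y \right)}}{5} + \frac{2 e^{y} \cos{\left(2 y \right)}}{5} + 1

A candidate passes only if d/dy[G] lands on the given G'(y) exactly.
A general antiderivative is \frac{4 e^{y} \sin{\left(2 y \right)}}{5} + \frac{2 e^{y} \cos{\left(2 y \right)}}{5} + C.
The condition gives C = \frac{2 e \cos{\left(2 \right)}}{5} + 1 + \frac{4 e \sin{\left(2 \right)}}{5} - (\frac{2 e \cos{\left(2 \right)}}{5} + \frac{4 e \sin{\left(2 \right)}}{5}) = 1.
So G(y) = \frac{4 e^{y} \sin{\left(2 y \right)}}{5} + \frac{2 e^{y} \cos{\left(2 y \right)}}{5} + 1.
Check: d/dy[\frac{4 e^{y} \sin{\left(2 y \right)}}{5} + \frac{2 e^{y} \cos{\left(2 y \right)}}{5} + 1] = 2 e^{y} \cos{\left(2 y \right)} = G'(y).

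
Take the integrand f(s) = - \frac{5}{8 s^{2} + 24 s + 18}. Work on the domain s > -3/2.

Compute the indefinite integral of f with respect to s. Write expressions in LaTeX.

F(s) = \frac{5}{4 \left(2 s + 3\right)} + C

An antiderivative F(s) passes only if d/ds[F] lands on f(s) exactly.
Check: d/ds[\frac{5}{4 \left(2 s + 3\right)}] = - \frac{5}{8 s^{2} + 24 s + 18} = f(s).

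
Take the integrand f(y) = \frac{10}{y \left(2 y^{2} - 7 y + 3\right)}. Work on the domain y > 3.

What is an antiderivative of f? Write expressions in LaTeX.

Factor the denominator (y \left(y - 3\right) \left(2 y - 1\right)) and decompose: f = - \frac{8}{2 y - 1} + \frac{2}{3 \left(y - 3\right)} + \frac{10}{3 y}; each piece integrates to a log, atan, or power term.
Check: d/dy[\frac{10 \log{\left(y \right)}}{3} + \frac{2 \log{\left(y - 3 \right)}}{3} - 4 \log{\left(y - \frac{1}{2} \right)}] = \frac{10}{2 y^{3} - 7 y^{2} + 3 y}, which equals f(y).

An antiderivative is F(y) = \frac{10 \log{\left(y \right)}}{3} + \frac{2 \log{\left(y - 3 \right)}}{3} - 4 \log{\left(y - \frac{1}{2} \right)}.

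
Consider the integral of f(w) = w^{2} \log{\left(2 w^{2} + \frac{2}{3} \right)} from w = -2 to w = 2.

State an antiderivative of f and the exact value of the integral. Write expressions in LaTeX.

Antiderivative: F(w) = \frac{w^{3} \log{\left(2 w^{2} + \frac{2}{3} \right)}}{3} - \frac{2 w^{3}}{9} + \frac{2 w}{9} - \frac{2 \sqrt{3} \operatorname{atan}{\left(\sqrt{3} w \right)}}{27}; value = - \frac{8}{3} - \frac{4 \sqrt{3} \operatorname{atan}{\left(2 \sqrt{3} \right)}}{27} + \frac{16 \log{\left(\frac{26}{3} \right)}}{3}

Differentiate the proposed F(w) back; it has to land on f(w) exactly.
F(w) = \frac{w^{3} \log{\left(2 w^{2} + \frac{2}{3} \right)}}{3} - \frac{2 w^{3}}{9} + \frac{2 w}{9} - \frac{2 \sqrt{3} \operatorname{atan}{\left(\sqrt{3} w \right)}}{27} is an antiderivative of f.
Check: d/dw[\frac{w^{3} \log{\left(2 w^{2} + \frac{2}{3} \right)}}{3} - \frac{2 w^{3}}{9} + \frac{2 w}{9} - \frac{2 \sqrt{3} \operatorname{atan}{\left(\sqrt{3} w \right)}}{27}] = w^{2} \log{\left(w^{2} + \frac{1}{3} \right)} + w^{2} \log{\left(2 \right)}, which equals f(w).
F(2) = - \frac{4}{3} - \frac{2 \sqrt{3} \operatorname{atan}{\left(2 \sqrt{3} \right)}}{27} + \frac{8 \log{\left(\frac{26}{3} \right)}}{3}; F(-2) = - \frac{8 \log{\left(\frac{26}{3} \right)}}{3} + \frac{2 \sqrt{3} \operatorname{atan}{\left(2 \sqrt{3} \right)}}{27} + \frac{4}{3}.
Integral = F(2) - F(-2) = - \frac{8}{3} - \frac{4 \sqrt{3} \operatorname{atan}{\left(2 \sqrt{3} \right)}}{27} + \frac{16 \log{\left(\frac{26}{3} \right)}}{3}.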